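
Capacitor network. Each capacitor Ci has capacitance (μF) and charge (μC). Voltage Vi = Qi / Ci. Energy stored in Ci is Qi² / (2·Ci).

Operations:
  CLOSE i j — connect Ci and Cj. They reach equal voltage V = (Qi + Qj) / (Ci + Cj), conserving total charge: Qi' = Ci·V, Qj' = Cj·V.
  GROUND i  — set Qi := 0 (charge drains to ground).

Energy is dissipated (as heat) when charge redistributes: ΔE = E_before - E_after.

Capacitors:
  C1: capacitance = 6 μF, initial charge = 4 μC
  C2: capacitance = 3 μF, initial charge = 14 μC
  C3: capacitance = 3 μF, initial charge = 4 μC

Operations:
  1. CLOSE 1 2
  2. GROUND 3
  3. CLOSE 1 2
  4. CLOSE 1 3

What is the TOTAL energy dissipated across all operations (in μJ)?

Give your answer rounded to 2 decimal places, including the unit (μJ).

Answer: 22.67 μJ

Derivation:
Initial: C1(6μF, Q=4μC, V=0.67V), C2(3μF, Q=14μC, V=4.67V), C3(3μF, Q=4μC, V=1.33V)
Op 1: CLOSE 1-2: Q_total=18.00, C_total=9.00, V=2.00; Q1=12.00, Q2=6.00; dissipated=16.000
Op 2: GROUND 3: Q3=0; energy lost=2.667
Op 3: CLOSE 1-2: Q_total=18.00, C_total=9.00, V=2.00; Q1=12.00, Q2=6.00; dissipated=0.000
Op 4: CLOSE 1-3: Q_total=12.00, C_total=9.00, V=1.33; Q1=8.00, Q3=4.00; dissipated=4.000
Total dissipated: 22.667 μJ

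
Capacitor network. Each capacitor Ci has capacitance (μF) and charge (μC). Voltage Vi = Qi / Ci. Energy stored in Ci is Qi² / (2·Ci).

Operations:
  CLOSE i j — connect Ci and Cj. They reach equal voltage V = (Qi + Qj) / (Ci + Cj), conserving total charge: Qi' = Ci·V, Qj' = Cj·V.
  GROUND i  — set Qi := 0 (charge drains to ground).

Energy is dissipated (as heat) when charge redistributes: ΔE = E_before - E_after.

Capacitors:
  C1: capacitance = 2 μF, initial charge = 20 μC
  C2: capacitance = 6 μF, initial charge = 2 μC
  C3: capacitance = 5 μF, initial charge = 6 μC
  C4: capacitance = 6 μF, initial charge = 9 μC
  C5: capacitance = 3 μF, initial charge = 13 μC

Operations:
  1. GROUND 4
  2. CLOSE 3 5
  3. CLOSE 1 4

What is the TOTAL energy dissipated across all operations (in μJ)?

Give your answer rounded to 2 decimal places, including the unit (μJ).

Answer: 90.95 μJ

Derivation:
Initial: C1(2μF, Q=20μC, V=10.00V), C2(6μF, Q=2μC, V=0.33V), C3(5μF, Q=6μC, V=1.20V), C4(6μF, Q=9μC, V=1.50V), C5(3μF, Q=13μC, V=4.33V)
Op 1: GROUND 4: Q4=0; energy lost=6.750
Op 2: CLOSE 3-5: Q_total=19.00, C_total=8.00, V=2.38; Q3=11.88, Q5=7.12; dissipated=9.204
Op 3: CLOSE 1-4: Q_total=20.00, C_total=8.00, V=2.50; Q1=5.00, Q4=15.00; dissipated=75.000
Total dissipated: 90.954 μJ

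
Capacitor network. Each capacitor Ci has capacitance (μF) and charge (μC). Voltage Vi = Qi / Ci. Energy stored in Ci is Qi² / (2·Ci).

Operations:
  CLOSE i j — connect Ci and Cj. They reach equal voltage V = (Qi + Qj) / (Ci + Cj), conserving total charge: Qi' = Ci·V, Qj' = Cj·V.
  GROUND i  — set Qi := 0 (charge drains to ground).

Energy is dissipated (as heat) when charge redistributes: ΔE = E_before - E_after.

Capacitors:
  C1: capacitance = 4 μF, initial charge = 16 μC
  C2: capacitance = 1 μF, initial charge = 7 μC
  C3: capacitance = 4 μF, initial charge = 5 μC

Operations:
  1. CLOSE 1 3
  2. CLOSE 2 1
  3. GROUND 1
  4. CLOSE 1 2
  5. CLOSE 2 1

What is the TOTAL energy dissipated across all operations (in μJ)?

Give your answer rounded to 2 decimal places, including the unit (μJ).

Answer: 44.62 μJ

Derivation:
Initial: C1(4μF, Q=16μC, V=4.00V), C2(1μF, Q=7μC, V=7.00V), C3(4μF, Q=5μC, V=1.25V)
Op 1: CLOSE 1-3: Q_total=21.00, C_total=8.00, V=2.62; Q1=10.50, Q3=10.50; dissipated=7.562
Op 2: CLOSE 2-1: Q_total=17.50, C_total=5.00, V=3.50; Q2=3.50, Q1=14.00; dissipated=7.656
Op 3: GROUND 1: Q1=0; energy lost=24.500
Op 4: CLOSE 1-2: Q_total=3.50, C_total=5.00, V=0.70; Q1=2.80, Q2=0.70; dissipated=4.900
Op 5: CLOSE 2-1: Q_total=3.50, C_total=5.00, V=0.70; Q2=0.70, Q1=2.80; dissipated=0.000
Total dissipated: 44.619 μJ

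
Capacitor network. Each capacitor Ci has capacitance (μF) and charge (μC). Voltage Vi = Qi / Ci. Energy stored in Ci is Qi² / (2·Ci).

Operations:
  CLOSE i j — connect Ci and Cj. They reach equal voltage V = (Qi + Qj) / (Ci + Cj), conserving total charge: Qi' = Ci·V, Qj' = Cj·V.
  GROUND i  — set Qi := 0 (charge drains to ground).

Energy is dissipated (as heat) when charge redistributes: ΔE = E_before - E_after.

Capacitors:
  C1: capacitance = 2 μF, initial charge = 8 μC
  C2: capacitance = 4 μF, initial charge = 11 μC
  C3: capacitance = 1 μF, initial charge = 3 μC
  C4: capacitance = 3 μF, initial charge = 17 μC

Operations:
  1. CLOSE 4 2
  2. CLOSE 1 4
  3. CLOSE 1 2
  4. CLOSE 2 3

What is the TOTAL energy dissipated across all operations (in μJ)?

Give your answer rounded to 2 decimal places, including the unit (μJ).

Answer: 7.69 μJ

Derivation:
Initial: C1(2μF, Q=8μC, V=4.00V), C2(4μF, Q=11μC, V=2.75V), C3(1μF, Q=3μC, V=3.00V), C4(3μF, Q=17μC, V=5.67V)
Op 1: CLOSE 4-2: Q_total=28.00, C_total=7.00, V=4.00; Q4=12.00, Q2=16.00; dissipated=7.292
Op 2: CLOSE 1-4: Q_total=20.00, C_total=5.00, V=4.00; Q1=8.00, Q4=12.00; dissipated=0.000
Op 3: CLOSE 1-2: Q_total=24.00, C_total=6.00, V=4.00; Q1=8.00, Q2=16.00; dissipated=0.000
Op 4: CLOSE 2-3: Q_total=19.00, C_total=5.00, V=3.80; Q2=15.20, Q3=3.80; dissipated=0.400
Total dissipated: 7.692 μJ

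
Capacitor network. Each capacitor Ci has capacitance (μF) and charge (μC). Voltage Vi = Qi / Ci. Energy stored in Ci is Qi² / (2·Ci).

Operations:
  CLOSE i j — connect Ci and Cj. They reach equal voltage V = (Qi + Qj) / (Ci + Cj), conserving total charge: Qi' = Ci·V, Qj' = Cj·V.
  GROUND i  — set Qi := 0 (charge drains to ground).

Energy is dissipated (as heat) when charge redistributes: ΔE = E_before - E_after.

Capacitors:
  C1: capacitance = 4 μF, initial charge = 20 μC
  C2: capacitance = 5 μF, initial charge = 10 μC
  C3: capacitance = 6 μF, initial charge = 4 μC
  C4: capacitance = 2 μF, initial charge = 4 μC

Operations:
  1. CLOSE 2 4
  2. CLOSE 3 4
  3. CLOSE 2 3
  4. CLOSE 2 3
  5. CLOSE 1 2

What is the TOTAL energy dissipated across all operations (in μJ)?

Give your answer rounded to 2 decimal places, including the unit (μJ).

Initial: C1(4μF, Q=20μC, V=5.00V), C2(5μF, Q=10μC, V=2.00V), C3(6μF, Q=4μC, V=0.67V), C4(2μF, Q=4μC, V=2.00V)
Op 1: CLOSE 2-4: Q_total=14.00, C_total=7.00, V=2.00; Q2=10.00, Q4=4.00; dissipated=0.000
Op 2: CLOSE 3-4: Q_total=8.00, C_total=8.00, V=1.00; Q3=6.00, Q4=2.00; dissipated=1.333
Op 3: CLOSE 2-3: Q_total=16.00, C_total=11.00, V=1.45; Q2=7.27, Q3=8.73; dissipated=1.364
Op 4: CLOSE 2-3: Q_total=16.00, C_total=11.00, V=1.45; Q2=7.27, Q3=8.73; dissipated=0.000
Op 5: CLOSE 1-2: Q_total=27.27, C_total=9.00, V=3.03; Q1=12.12, Q2=15.15; dissipated=13.967
Total dissipated: 16.664 μJ

Answer: 16.66 μJ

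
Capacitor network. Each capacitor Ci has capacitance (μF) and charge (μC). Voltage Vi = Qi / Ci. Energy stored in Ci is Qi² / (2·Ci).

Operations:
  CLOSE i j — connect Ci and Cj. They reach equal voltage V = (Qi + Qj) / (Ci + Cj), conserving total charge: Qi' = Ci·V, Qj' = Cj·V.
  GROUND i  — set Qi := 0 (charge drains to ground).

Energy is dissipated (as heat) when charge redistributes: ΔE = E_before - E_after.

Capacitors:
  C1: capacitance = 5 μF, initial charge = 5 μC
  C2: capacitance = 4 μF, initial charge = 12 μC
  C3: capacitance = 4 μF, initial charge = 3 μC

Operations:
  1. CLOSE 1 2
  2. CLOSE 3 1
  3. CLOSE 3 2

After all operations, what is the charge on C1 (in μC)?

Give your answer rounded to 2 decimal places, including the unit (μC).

Initial: C1(5μF, Q=5μC, V=1.00V), C2(4μF, Q=12μC, V=3.00V), C3(4μF, Q=3μC, V=0.75V)
Op 1: CLOSE 1-2: Q_total=17.00, C_total=9.00, V=1.89; Q1=9.44, Q2=7.56; dissipated=4.444
Op 2: CLOSE 3-1: Q_total=12.44, C_total=9.00, V=1.38; Q3=5.53, Q1=6.91; dissipated=1.441
Op 3: CLOSE 3-2: Q_total=13.09, C_total=8.00, V=1.64; Q3=6.54, Q2=6.54; dissipated=0.256
Final charges: Q1=6.91, Q2=6.54, Q3=6.54

Answer: 6.91 μC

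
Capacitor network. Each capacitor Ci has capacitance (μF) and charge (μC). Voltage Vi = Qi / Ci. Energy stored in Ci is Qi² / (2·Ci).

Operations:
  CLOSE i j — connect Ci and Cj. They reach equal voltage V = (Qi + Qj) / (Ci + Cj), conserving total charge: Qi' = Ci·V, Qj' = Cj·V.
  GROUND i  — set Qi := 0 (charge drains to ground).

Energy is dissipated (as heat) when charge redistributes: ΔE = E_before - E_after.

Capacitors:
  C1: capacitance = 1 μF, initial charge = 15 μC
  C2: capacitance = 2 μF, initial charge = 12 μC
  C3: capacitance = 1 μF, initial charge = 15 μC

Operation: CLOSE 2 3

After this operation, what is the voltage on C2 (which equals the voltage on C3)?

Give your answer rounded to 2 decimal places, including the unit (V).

Answer: 9.00 V

Derivation:
Initial: C1(1μF, Q=15μC, V=15.00V), C2(2μF, Q=12μC, V=6.00V), C3(1μF, Q=15μC, V=15.00V)
Op 1: CLOSE 2-3: Q_total=27.00, C_total=3.00, V=9.00; Q2=18.00, Q3=9.00; dissipated=27.000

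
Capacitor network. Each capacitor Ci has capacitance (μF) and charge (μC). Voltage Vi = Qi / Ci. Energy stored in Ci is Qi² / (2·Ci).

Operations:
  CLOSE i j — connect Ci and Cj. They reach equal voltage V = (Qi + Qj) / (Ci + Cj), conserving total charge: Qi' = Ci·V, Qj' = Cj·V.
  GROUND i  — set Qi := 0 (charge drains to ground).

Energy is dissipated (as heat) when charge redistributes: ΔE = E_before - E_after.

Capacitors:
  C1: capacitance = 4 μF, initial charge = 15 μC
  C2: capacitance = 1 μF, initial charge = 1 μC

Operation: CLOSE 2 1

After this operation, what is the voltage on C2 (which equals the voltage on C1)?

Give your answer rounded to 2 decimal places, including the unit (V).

Answer: 3.20 V

Derivation:
Initial: C1(4μF, Q=15μC, V=3.75V), C2(1μF, Q=1μC, V=1.00V)
Op 1: CLOSE 2-1: Q_total=16.00, C_total=5.00, V=3.20; Q2=3.20, Q1=12.80; dissipated=3.025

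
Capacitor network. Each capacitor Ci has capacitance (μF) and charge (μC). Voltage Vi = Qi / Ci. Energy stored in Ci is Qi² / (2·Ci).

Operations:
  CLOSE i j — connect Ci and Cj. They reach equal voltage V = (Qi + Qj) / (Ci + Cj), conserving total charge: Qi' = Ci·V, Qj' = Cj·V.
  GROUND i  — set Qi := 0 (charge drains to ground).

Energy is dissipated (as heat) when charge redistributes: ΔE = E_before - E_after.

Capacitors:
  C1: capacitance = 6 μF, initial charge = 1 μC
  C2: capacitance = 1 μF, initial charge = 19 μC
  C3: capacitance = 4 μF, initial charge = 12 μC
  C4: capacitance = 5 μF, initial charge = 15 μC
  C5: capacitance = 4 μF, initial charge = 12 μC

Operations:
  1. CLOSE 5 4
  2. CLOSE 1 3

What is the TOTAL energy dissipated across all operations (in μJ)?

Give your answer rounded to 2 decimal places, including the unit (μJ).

Answer: 9.63 μJ

Derivation:
Initial: C1(6μF, Q=1μC, V=0.17V), C2(1μF, Q=19μC, V=19.00V), C3(4μF, Q=12μC, V=3.00V), C4(5μF, Q=15μC, V=3.00V), C5(4μF, Q=12μC, V=3.00V)
Op 1: CLOSE 5-4: Q_total=27.00, C_total=9.00, V=3.00; Q5=12.00, Q4=15.00; dissipated=0.000
Op 2: CLOSE 1-3: Q_total=13.00, C_total=10.00, V=1.30; Q1=7.80, Q3=5.20; dissipated=9.633
Total dissipated: 9.633 μJ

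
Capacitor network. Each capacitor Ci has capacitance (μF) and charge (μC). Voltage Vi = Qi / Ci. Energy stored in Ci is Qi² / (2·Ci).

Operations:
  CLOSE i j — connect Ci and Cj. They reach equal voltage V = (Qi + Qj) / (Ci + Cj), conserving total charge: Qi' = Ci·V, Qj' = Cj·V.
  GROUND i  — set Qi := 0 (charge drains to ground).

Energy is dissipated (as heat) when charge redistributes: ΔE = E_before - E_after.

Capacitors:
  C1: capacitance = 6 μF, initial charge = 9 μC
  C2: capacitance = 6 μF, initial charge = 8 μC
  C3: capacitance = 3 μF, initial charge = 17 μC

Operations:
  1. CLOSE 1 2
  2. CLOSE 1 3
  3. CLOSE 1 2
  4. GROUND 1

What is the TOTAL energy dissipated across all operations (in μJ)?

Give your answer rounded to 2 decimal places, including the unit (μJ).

Answer: 34.66 μJ

Derivation:
Initial: C1(6μF, Q=9μC, V=1.50V), C2(6μF, Q=8μC, V=1.33V), C3(3μF, Q=17μC, V=5.67V)
Op 1: CLOSE 1-2: Q_total=17.00, C_total=12.00, V=1.42; Q1=8.50, Q2=8.50; dissipated=0.042
Op 2: CLOSE 1-3: Q_total=25.50, C_total=9.00, V=2.83; Q1=17.00, Q3=8.50; dissipated=18.062
Op 3: CLOSE 1-2: Q_total=25.50, C_total=12.00, V=2.12; Q1=12.75, Q2=12.75; dissipated=3.010
Op 4: GROUND 1: Q1=0; energy lost=13.547
Total dissipated: 34.661 μJ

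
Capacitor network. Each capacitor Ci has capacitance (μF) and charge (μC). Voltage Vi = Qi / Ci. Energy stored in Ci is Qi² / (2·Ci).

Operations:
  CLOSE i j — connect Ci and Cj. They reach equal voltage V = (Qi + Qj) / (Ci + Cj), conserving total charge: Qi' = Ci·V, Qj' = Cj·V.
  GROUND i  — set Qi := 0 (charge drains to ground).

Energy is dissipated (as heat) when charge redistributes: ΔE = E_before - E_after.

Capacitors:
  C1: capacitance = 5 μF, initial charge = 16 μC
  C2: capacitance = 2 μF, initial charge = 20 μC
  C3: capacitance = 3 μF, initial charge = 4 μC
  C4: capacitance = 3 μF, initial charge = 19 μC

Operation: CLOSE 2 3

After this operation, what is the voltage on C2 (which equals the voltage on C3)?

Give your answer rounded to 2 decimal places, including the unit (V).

Initial: C1(5μF, Q=16μC, V=3.20V), C2(2μF, Q=20μC, V=10.00V), C3(3μF, Q=4μC, V=1.33V), C4(3μF, Q=19μC, V=6.33V)
Op 1: CLOSE 2-3: Q_total=24.00, C_total=5.00, V=4.80; Q2=9.60, Q3=14.40; dissipated=45.067

Answer: 4.80 V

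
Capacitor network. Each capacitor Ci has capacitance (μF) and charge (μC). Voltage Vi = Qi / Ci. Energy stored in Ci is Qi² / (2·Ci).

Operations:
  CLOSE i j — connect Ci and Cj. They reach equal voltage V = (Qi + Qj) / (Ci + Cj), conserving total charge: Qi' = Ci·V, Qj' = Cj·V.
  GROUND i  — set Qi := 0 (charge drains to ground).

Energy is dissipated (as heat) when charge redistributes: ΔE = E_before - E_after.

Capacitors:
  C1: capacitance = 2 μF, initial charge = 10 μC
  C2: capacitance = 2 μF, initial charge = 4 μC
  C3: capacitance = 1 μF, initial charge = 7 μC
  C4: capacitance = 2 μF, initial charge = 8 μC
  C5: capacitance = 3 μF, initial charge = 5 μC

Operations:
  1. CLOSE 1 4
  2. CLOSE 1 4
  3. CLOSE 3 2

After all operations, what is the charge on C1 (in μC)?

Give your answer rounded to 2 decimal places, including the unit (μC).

Initial: C1(2μF, Q=10μC, V=5.00V), C2(2μF, Q=4μC, V=2.00V), C3(1μF, Q=7μC, V=7.00V), C4(2μF, Q=8μC, V=4.00V), C5(3μF, Q=5μC, V=1.67V)
Op 1: CLOSE 1-4: Q_total=18.00, C_total=4.00, V=4.50; Q1=9.00, Q4=9.00; dissipated=0.500
Op 2: CLOSE 1-4: Q_total=18.00, C_total=4.00, V=4.50; Q1=9.00, Q4=9.00; dissipated=0.000
Op 3: CLOSE 3-2: Q_total=11.00, C_total=3.00, V=3.67; Q3=3.67, Q2=7.33; dissipated=8.333
Final charges: Q1=9.00, Q2=7.33, Q3=3.67, Q4=9.00, Q5=5.00

Answer: 9.00 μC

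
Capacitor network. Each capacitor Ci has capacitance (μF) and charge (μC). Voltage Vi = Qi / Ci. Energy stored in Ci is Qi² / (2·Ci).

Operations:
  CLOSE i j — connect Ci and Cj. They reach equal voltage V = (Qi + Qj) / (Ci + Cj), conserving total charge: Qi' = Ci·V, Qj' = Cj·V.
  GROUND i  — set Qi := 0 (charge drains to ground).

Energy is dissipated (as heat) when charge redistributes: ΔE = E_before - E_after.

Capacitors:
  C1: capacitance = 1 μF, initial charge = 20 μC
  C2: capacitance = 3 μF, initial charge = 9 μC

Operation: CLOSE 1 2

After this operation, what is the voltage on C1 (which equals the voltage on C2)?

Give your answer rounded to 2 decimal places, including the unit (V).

Initial: C1(1μF, Q=20μC, V=20.00V), C2(3μF, Q=9μC, V=3.00V)
Op 1: CLOSE 1-2: Q_total=29.00, C_total=4.00, V=7.25; Q1=7.25, Q2=21.75; dissipated=108.375

Answer: 7.25 V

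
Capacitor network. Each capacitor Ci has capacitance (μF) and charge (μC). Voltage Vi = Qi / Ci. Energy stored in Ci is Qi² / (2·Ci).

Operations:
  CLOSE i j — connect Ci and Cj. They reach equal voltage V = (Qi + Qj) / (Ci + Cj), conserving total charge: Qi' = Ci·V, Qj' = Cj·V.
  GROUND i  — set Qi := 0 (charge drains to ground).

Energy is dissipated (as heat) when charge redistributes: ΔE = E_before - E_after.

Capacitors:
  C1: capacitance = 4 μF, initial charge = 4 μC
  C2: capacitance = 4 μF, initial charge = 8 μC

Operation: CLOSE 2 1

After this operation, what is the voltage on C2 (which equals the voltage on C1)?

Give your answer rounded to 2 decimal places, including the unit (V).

Initial: C1(4μF, Q=4μC, V=1.00V), C2(4μF, Q=8μC, V=2.00V)
Op 1: CLOSE 2-1: Q_total=12.00, C_total=8.00, V=1.50; Q2=6.00, Q1=6.00; dissipated=1.000

Answer: 1.50 V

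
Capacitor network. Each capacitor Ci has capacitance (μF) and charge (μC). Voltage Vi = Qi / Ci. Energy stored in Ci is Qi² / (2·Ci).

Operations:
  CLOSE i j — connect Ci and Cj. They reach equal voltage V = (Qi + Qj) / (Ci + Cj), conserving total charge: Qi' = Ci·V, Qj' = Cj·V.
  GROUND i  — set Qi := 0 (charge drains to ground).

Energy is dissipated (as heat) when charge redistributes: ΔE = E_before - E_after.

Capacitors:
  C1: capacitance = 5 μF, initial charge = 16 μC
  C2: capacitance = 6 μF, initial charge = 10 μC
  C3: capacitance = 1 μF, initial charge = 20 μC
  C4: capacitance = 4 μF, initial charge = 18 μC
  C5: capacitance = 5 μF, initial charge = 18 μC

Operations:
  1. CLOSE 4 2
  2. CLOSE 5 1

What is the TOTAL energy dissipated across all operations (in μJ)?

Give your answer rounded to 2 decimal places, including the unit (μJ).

Answer: 9.83 μJ

Derivation:
Initial: C1(5μF, Q=16μC, V=3.20V), C2(6μF, Q=10μC, V=1.67V), C3(1μF, Q=20μC, V=20.00V), C4(4μF, Q=18μC, V=4.50V), C5(5μF, Q=18μC, V=3.60V)
Op 1: CLOSE 4-2: Q_total=28.00, C_total=10.00, V=2.80; Q4=11.20, Q2=16.80; dissipated=9.633
Op 2: CLOSE 5-1: Q_total=34.00, C_total=10.00, V=3.40; Q5=17.00, Q1=17.00; dissipated=0.200
Total dissipated: 9.833 μJ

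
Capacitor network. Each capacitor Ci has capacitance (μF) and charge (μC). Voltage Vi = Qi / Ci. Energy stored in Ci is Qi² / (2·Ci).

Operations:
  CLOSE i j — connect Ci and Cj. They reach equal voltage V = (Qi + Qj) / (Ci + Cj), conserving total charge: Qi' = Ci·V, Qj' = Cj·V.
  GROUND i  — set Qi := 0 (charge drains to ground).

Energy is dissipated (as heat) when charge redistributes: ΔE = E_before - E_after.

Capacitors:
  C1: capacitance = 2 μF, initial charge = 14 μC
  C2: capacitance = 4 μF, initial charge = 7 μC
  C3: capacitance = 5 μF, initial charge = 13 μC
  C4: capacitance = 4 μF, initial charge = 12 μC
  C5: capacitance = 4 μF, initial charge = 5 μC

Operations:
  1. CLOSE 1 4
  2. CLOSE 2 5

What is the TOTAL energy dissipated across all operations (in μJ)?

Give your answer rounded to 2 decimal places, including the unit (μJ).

Initial: C1(2μF, Q=14μC, V=7.00V), C2(4μF, Q=7μC, V=1.75V), C3(5μF, Q=13μC, V=2.60V), C4(4μF, Q=12μC, V=3.00V), C5(4μF, Q=5μC, V=1.25V)
Op 1: CLOSE 1-4: Q_total=26.00, C_total=6.00, V=4.33; Q1=8.67, Q4=17.33; dissipated=10.667
Op 2: CLOSE 2-5: Q_total=12.00, C_total=8.00, V=1.50; Q2=6.00, Q5=6.00; dissipated=0.250
Total dissipated: 10.917 μJ

Answer: 10.92 μJ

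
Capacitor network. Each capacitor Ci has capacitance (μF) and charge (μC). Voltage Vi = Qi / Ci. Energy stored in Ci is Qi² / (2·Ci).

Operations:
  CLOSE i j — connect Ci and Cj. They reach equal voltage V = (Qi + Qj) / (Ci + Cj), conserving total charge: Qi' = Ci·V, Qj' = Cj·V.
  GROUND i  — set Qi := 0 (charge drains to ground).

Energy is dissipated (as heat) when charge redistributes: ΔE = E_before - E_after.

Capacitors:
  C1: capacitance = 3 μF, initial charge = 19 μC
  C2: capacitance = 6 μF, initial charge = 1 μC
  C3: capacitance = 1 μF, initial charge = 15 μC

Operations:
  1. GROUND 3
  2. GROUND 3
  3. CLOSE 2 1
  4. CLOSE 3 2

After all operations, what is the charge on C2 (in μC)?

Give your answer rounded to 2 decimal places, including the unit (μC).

Initial: C1(3μF, Q=19μC, V=6.33V), C2(6μF, Q=1μC, V=0.17V), C3(1μF, Q=15μC, V=15.00V)
Op 1: GROUND 3: Q3=0; energy lost=112.500
Op 2: GROUND 3: Q3=0; energy lost=0.000
Op 3: CLOSE 2-1: Q_total=20.00, C_total=9.00, V=2.22; Q2=13.33, Q1=6.67; dissipated=38.028
Op 4: CLOSE 3-2: Q_total=13.33, C_total=7.00, V=1.90; Q3=1.90, Q2=11.43; dissipated=2.116
Final charges: Q1=6.67, Q2=11.43, Q3=1.90

Answer: 11.43 μC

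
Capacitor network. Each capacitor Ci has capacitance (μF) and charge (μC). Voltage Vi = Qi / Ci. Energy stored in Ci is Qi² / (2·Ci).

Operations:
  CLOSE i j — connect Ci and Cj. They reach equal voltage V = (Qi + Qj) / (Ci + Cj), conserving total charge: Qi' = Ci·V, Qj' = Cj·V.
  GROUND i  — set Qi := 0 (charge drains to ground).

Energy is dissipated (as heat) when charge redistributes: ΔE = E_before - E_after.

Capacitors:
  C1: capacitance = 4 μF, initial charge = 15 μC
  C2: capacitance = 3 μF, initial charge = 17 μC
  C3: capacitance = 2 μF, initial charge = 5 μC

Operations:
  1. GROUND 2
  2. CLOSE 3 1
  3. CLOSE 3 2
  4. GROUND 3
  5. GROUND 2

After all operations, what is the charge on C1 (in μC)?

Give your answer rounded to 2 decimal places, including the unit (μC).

Initial: C1(4μF, Q=15μC, V=3.75V), C2(3μF, Q=17μC, V=5.67V), C3(2μF, Q=5μC, V=2.50V)
Op 1: GROUND 2: Q2=0; energy lost=48.167
Op 2: CLOSE 3-1: Q_total=20.00, C_total=6.00, V=3.33; Q3=6.67, Q1=13.33; dissipated=1.042
Op 3: CLOSE 3-2: Q_total=6.67, C_total=5.00, V=1.33; Q3=2.67, Q2=4.00; dissipated=6.667
Op 4: GROUND 3: Q3=0; energy lost=1.778
Op 5: GROUND 2: Q2=0; energy lost=2.667
Final charges: Q1=13.33, Q2=0.00, Q3=0.00

Answer: 13.33 μC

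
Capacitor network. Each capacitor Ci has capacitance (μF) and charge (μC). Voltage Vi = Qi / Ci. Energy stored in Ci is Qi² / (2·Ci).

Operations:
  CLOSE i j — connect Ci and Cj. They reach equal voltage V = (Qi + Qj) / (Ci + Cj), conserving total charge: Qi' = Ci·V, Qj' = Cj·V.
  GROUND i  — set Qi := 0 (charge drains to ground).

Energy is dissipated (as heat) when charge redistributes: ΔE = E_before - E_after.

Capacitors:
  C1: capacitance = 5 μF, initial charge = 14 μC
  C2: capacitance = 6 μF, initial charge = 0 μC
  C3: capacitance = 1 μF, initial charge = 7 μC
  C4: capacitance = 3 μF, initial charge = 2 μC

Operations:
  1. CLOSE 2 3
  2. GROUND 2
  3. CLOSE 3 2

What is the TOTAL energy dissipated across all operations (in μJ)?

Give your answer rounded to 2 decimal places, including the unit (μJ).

Initial: C1(5μF, Q=14μC, V=2.80V), C2(6μF, Q=0μC, V=0.00V), C3(1μF, Q=7μC, V=7.00V), C4(3μF, Q=2μC, V=0.67V)
Op 1: CLOSE 2-3: Q_total=7.00, C_total=7.00, V=1.00; Q2=6.00, Q3=1.00; dissipated=21.000
Op 2: GROUND 2: Q2=0; energy lost=3.000
Op 3: CLOSE 3-2: Q_total=1.00, C_total=7.00, V=0.14; Q3=0.14, Q2=0.86; dissipated=0.429
Total dissipated: 24.429 μJ

Answer: 24.43 μJ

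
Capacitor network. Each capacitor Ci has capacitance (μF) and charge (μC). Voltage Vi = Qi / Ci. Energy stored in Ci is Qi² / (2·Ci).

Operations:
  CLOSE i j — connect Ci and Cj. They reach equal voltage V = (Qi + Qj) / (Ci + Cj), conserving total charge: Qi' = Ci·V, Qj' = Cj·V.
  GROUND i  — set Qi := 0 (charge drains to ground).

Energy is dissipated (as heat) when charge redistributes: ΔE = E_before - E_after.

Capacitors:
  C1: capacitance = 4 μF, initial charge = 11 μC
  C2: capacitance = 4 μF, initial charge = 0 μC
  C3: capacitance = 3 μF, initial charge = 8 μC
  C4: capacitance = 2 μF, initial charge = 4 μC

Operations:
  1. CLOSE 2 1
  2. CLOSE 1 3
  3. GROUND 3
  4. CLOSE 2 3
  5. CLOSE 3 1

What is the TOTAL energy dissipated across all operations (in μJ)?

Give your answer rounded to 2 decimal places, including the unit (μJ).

Answer: 17.31 μJ

Derivation:
Initial: C1(4μF, Q=11μC, V=2.75V), C2(4μF, Q=0μC, V=0.00V), C3(3μF, Q=8μC, V=2.67V), C4(2μF, Q=4μC, V=2.00V)
Op 1: CLOSE 2-1: Q_total=11.00, C_total=8.00, V=1.38; Q2=5.50, Q1=5.50; dissipated=7.562
Op 2: CLOSE 1-3: Q_total=13.50, C_total=7.00, V=1.93; Q1=7.71, Q3=5.79; dissipated=1.430
Op 3: GROUND 3: Q3=0; energy lost=5.579
Op 4: CLOSE 2-3: Q_total=5.50, C_total=7.00, V=0.79; Q2=3.14, Q3=2.36; dissipated=1.621
Op 5: CLOSE 3-1: Q_total=10.07, C_total=7.00, V=1.44; Q3=4.32, Q1=5.76; dissipated=1.120
Total dissipated: 17.312 μJ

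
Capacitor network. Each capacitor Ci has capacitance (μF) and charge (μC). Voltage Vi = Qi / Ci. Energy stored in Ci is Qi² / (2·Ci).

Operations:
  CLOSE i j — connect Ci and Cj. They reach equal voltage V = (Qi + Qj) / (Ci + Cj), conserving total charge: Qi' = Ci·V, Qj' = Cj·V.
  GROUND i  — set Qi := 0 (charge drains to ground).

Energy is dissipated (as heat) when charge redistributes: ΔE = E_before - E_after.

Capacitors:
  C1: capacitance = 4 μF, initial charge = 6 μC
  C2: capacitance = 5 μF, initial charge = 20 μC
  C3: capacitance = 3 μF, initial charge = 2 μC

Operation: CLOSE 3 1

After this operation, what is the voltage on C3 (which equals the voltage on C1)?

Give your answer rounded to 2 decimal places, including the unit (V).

Initial: C1(4μF, Q=6μC, V=1.50V), C2(5μF, Q=20μC, V=4.00V), C3(3μF, Q=2μC, V=0.67V)
Op 1: CLOSE 3-1: Q_total=8.00, C_total=7.00, V=1.14; Q3=3.43, Q1=4.57; dissipated=0.595

Answer: 1.14 V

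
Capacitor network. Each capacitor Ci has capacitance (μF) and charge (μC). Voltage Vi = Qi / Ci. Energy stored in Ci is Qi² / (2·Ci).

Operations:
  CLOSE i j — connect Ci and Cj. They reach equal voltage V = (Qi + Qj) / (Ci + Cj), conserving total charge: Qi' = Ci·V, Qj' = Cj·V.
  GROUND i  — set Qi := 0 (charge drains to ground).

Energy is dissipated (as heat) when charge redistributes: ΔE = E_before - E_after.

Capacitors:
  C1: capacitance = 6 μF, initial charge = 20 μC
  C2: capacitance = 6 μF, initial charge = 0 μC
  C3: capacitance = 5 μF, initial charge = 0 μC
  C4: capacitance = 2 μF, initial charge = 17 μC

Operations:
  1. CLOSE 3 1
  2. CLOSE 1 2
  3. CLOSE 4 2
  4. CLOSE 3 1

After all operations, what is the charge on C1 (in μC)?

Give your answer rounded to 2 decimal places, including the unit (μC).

Answer: 7.93 μC

Derivation:
Initial: C1(6μF, Q=20μC, V=3.33V), C2(6μF, Q=0μC, V=0.00V), C3(5μF, Q=0μC, V=0.00V), C4(2μF, Q=17μC, V=8.50V)
Op 1: CLOSE 3-1: Q_total=20.00, C_total=11.00, V=1.82; Q3=9.09, Q1=10.91; dissipated=15.152
Op 2: CLOSE 1-2: Q_total=10.91, C_total=12.00, V=0.91; Q1=5.45, Q2=5.45; dissipated=4.959
Op 3: CLOSE 4-2: Q_total=22.45, C_total=8.00, V=2.81; Q4=5.61, Q2=16.84; dissipated=43.216
Op 4: CLOSE 3-1: Q_total=14.55, C_total=11.00, V=1.32; Q3=6.61, Q1=7.93; dissipated=1.127
Final charges: Q1=7.93, Q2=16.84, Q3=6.61, Q4=5.61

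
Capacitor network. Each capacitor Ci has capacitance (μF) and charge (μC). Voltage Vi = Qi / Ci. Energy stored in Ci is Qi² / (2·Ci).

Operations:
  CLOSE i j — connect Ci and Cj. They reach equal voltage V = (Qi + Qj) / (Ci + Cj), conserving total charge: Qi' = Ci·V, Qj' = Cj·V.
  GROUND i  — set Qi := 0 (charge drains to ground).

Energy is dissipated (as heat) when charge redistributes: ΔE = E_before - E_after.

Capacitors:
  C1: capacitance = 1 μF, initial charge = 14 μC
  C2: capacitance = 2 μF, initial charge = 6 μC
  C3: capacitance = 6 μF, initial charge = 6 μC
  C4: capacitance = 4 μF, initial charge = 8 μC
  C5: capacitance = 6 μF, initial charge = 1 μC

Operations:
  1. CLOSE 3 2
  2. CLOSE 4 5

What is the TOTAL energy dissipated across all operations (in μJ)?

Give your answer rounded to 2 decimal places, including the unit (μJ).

Answer: 7.03 μJ

Derivation:
Initial: C1(1μF, Q=14μC, V=14.00V), C2(2μF, Q=6μC, V=3.00V), C3(6μF, Q=6μC, V=1.00V), C4(4μF, Q=8μC, V=2.00V), C5(6μF, Q=1μC, V=0.17V)
Op 1: CLOSE 3-2: Q_total=12.00, C_total=8.00, V=1.50; Q3=9.00, Q2=3.00; dissipated=3.000
Op 2: CLOSE 4-5: Q_total=9.00, C_total=10.00, V=0.90; Q4=3.60, Q5=5.40; dissipated=4.033
Total dissipated: 7.033 μJ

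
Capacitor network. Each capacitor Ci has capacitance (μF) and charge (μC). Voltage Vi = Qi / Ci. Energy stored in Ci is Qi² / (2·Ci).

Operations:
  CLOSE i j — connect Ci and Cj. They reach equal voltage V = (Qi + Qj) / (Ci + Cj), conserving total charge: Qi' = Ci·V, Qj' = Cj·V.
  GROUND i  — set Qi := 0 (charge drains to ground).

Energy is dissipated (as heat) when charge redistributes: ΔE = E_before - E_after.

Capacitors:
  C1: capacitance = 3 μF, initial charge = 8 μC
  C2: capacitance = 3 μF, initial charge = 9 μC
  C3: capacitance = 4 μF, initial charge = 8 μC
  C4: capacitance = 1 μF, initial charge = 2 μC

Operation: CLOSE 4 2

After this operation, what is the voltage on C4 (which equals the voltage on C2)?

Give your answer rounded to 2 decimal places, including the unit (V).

Answer: 2.75 V

Derivation:
Initial: C1(3μF, Q=8μC, V=2.67V), C2(3μF, Q=9μC, V=3.00V), C3(4μF, Q=8μC, V=2.00V), C4(1μF, Q=2μC, V=2.00V)
Op 1: CLOSE 4-2: Q_total=11.00, C_total=4.00, V=2.75; Q4=2.75, Q2=8.25; dissipated=0.375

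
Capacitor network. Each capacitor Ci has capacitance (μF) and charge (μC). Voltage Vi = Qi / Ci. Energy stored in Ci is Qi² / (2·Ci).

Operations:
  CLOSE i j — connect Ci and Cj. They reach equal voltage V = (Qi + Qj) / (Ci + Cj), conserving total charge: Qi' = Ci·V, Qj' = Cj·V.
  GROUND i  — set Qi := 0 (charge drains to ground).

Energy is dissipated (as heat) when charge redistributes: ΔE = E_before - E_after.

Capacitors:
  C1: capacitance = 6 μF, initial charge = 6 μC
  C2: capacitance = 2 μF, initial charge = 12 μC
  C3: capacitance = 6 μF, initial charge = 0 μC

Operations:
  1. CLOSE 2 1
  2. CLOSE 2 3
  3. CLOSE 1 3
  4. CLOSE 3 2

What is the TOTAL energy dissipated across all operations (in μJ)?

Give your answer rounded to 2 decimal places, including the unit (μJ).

Answer: 27.35 μJ

Derivation:
Initial: C1(6μF, Q=6μC, V=1.00V), C2(2μF, Q=12μC, V=6.00V), C3(6μF, Q=0μC, V=0.00V)
Op 1: CLOSE 2-1: Q_total=18.00, C_total=8.00, V=2.25; Q2=4.50, Q1=13.50; dissipated=18.750
Op 2: CLOSE 2-3: Q_total=4.50, C_total=8.00, V=0.56; Q2=1.12, Q3=3.38; dissipated=3.797
Op 3: CLOSE 1-3: Q_total=16.88, C_total=12.00, V=1.41; Q1=8.44, Q3=8.44; dissipated=4.271
Op 4: CLOSE 3-2: Q_total=9.56, C_total=8.00, V=1.20; Q3=7.17, Q2=2.39; dissipated=0.534
Total dissipated: 27.352 μJ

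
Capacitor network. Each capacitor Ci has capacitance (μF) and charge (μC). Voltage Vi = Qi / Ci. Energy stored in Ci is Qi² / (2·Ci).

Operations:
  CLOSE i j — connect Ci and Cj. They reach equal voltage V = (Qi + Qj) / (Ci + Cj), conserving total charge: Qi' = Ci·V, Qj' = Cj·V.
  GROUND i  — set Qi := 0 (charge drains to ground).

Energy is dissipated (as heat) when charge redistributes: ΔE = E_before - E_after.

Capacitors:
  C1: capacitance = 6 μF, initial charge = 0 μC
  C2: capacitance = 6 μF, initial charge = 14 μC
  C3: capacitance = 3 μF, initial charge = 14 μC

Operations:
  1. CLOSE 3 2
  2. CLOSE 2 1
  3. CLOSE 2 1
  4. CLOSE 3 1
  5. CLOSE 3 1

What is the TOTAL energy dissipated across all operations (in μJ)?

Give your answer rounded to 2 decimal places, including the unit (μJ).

Initial: C1(6μF, Q=0μC, V=0.00V), C2(6μF, Q=14μC, V=2.33V), C3(3μF, Q=14μC, V=4.67V)
Op 1: CLOSE 3-2: Q_total=28.00, C_total=9.00, V=3.11; Q3=9.33, Q2=18.67; dissipated=5.444
Op 2: CLOSE 2-1: Q_total=18.67, C_total=12.00, V=1.56; Q2=9.33, Q1=9.33; dissipated=14.519
Op 3: CLOSE 2-1: Q_total=18.67, C_total=12.00, V=1.56; Q2=9.33, Q1=9.33; dissipated=0.000
Op 4: CLOSE 3-1: Q_total=18.67, C_total=9.00, V=2.07; Q3=6.22, Q1=12.44; dissipated=2.420
Op 5: CLOSE 3-1: Q_total=18.67, C_total=9.00, V=2.07; Q3=6.22, Q1=12.44; dissipated=0.000
Total dissipated: 22.383 μJ

Answer: 22.38 μJ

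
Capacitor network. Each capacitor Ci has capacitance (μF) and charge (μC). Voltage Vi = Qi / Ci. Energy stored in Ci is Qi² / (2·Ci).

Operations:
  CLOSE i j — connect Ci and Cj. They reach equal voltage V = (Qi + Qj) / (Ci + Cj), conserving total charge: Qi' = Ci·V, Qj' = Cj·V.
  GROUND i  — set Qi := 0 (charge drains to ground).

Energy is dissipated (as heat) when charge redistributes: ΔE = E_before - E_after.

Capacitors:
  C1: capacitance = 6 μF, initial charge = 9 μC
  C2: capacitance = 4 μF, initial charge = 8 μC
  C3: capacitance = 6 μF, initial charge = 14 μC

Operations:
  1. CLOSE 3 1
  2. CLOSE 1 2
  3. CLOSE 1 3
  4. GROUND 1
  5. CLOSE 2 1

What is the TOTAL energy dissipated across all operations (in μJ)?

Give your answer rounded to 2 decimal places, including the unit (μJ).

Initial: C1(6μF, Q=9μC, V=1.50V), C2(4μF, Q=8μC, V=2.00V), C3(6μF, Q=14μC, V=2.33V)
Op 1: CLOSE 3-1: Q_total=23.00, C_total=12.00, V=1.92; Q3=11.50, Q1=11.50; dissipated=1.042
Op 2: CLOSE 1-2: Q_total=19.50, C_total=10.00, V=1.95; Q1=11.70, Q2=7.80; dissipated=0.008
Op 3: CLOSE 1-3: Q_total=23.20, C_total=12.00, V=1.93; Q1=11.60, Q3=11.60; dissipated=0.002
Op 4: GROUND 1: Q1=0; energy lost=11.213
Op 5: CLOSE 2-1: Q_total=7.80, C_total=10.00, V=0.78; Q2=3.12, Q1=4.68; dissipated=4.563
Total dissipated: 16.828 μJ

Answer: 16.83 μJ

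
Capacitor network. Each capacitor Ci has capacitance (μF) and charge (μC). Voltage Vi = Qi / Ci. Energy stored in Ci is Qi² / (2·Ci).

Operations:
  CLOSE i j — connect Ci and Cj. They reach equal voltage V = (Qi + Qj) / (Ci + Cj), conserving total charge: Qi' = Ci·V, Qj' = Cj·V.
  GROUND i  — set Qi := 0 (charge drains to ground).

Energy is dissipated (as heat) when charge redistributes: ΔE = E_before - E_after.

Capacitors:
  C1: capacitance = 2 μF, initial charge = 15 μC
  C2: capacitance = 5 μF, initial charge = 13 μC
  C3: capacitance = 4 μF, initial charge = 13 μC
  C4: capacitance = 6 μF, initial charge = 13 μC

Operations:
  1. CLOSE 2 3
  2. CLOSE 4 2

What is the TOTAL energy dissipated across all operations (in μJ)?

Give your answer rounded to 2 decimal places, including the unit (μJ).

Answer: 1.18 μJ

Derivation:
Initial: C1(2μF, Q=15μC, V=7.50V), C2(5μF, Q=13μC, V=2.60V), C3(4μF, Q=13μC, V=3.25V), C4(6μF, Q=13μC, V=2.17V)
Op 1: CLOSE 2-3: Q_total=26.00, C_total=9.00, V=2.89; Q2=14.44, Q3=11.56; dissipated=0.469
Op 2: CLOSE 4-2: Q_total=27.44, C_total=11.00, V=2.49; Q4=14.97, Q2=12.47; dissipated=0.711
Total dissipated: 1.181 μJ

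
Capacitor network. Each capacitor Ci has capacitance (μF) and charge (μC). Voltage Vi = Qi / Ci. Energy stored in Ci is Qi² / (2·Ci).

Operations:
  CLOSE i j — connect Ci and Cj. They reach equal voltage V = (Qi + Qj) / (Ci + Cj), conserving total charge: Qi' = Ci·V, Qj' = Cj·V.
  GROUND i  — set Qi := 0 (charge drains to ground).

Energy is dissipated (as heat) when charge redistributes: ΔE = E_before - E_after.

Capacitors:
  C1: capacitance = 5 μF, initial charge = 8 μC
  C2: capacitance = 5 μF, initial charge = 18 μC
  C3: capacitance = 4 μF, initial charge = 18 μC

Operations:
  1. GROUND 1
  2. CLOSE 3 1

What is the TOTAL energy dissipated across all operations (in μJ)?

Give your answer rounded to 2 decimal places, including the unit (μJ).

Answer: 28.90 μJ

Derivation:
Initial: C1(5μF, Q=8μC, V=1.60V), C2(5μF, Q=18μC, V=3.60V), C3(4μF, Q=18μC, V=4.50V)
Op 1: GROUND 1: Q1=0; energy lost=6.400
Op 2: CLOSE 3-1: Q_total=18.00, C_total=9.00, V=2.00; Q3=8.00, Q1=10.00; dissipated=22.500
Total dissipated: 28.900 μJ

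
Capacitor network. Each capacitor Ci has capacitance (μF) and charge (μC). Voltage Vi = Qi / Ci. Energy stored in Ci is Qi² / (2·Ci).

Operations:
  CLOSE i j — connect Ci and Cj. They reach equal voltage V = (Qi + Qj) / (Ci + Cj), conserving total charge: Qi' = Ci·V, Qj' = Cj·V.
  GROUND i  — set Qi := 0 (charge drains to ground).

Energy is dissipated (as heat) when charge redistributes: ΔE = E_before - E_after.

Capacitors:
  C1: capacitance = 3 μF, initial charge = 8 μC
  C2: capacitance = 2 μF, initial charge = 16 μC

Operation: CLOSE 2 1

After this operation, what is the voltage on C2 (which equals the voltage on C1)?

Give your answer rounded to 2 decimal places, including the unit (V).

Initial: C1(3μF, Q=8μC, V=2.67V), C2(2μF, Q=16μC, V=8.00V)
Op 1: CLOSE 2-1: Q_total=24.00, C_total=5.00, V=4.80; Q2=9.60, Q1=14.40; dissipated=17.067

Answer: 4.80 V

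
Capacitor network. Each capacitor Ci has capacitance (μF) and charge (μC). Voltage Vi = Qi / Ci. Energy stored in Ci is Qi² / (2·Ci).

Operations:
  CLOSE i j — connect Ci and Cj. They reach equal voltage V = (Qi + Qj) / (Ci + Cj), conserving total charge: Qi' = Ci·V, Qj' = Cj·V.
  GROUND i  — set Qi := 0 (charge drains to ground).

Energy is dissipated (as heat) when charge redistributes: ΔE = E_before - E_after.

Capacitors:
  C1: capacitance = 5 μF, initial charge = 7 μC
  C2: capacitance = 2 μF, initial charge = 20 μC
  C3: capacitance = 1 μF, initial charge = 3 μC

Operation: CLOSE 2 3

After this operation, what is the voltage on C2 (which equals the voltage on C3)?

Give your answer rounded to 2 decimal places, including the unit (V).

Answer: 7.67 V

Derivation:
Initial: C1(5μF, Q=7μC, V=1.40V), C2(2μF, Q=20μC, V=10.00V), C3(1μF, Q=3μC, V=3.00V)
Op 1: CLOSE 2-3: Q_total=23.00, C_total=3.00, V=7.67; Q2=15.33, Q3=7.67; dissipated=16.333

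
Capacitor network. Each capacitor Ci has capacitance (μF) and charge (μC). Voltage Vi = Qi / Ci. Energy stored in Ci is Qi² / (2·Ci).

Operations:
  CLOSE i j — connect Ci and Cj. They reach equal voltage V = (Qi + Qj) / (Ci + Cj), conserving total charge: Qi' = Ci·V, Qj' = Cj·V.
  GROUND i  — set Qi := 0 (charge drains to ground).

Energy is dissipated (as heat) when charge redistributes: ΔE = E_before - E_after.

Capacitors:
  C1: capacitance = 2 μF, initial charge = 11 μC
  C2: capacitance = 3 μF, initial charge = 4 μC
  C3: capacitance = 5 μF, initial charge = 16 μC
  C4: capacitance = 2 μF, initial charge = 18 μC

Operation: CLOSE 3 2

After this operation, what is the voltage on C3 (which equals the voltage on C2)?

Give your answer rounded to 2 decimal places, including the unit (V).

Answer: 2.50 V

Derivation:
Initial: C1(2μF, Q=11μC, V=5.50V), C2(3μF, Q=4μC, V=1.33V), C3(5μF, Q=16μC, V=3.20V), C4(2μF, Q=18μC, V=9.00V)
Op 1: CLOSE 3-2: Q_total=20.00, C_total=8.00, V=2.50; Q3=12.50, Q2=7.50; dissipated=3.267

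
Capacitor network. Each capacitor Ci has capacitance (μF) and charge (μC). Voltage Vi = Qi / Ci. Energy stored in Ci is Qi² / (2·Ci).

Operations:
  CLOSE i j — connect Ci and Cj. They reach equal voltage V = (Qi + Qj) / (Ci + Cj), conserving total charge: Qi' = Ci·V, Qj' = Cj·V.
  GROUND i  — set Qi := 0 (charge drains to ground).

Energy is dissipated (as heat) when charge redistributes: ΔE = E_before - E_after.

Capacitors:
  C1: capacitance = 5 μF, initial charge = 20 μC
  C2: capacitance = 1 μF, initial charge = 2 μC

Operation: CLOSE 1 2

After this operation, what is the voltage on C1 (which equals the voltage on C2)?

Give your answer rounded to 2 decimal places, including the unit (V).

Initial: C1(5μF, Q=20μC, V=4.00V), C2(1μF, Q=2μC, V=2.00V)
Op 1: CLOSE 1-2: Q_total=22.00, C_total=6.00, V=3.67; Q1=18.33, Q2=3.67; dissipated=1.667

Answer: 3.67 V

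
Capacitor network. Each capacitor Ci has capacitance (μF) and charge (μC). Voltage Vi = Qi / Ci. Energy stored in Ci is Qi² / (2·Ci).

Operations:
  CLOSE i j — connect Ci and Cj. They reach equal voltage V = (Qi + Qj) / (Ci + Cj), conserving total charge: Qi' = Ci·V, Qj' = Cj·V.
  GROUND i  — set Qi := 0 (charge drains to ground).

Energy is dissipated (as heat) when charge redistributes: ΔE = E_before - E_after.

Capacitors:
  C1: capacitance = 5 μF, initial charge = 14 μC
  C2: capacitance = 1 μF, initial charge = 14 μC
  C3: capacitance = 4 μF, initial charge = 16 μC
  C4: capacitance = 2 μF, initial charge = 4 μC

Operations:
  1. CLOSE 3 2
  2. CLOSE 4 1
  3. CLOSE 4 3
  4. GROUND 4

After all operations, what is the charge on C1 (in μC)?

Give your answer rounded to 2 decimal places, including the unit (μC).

Answer: 12.86 μC

Derivation:
Initial: C1(5μF, Q=14μC, V=2.80V), C2(1μF, Q=14μC, V=14.00V), C3(4μF, Q=16μC, V=4.00V), C4(2μF, Q=4μC, V=2.00V)
Op 1: CLOSE 3-2: Q_total=30.00, C_total=5.00, V=6.00; Q3=24.00, Q2=6.00; dissipated=40.000
Op 2: CLOSE 4-1: Q_total=18.00, C_total=7.00, V=2.57; Q4=5.14, Q1=12.86; dissipated=0.457
Op 3: CLOSE 4-3: Q_total=29.14, C_total=6.00, V=4.86; Q4=9.71, Q3=19.43; dissipated=7.837
Op 4: GROUND 4: Q4=0; energy lost=23.592
Final charges: Q1=12.86, Q2=6.00, Q3=19.43, Q4=0.00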